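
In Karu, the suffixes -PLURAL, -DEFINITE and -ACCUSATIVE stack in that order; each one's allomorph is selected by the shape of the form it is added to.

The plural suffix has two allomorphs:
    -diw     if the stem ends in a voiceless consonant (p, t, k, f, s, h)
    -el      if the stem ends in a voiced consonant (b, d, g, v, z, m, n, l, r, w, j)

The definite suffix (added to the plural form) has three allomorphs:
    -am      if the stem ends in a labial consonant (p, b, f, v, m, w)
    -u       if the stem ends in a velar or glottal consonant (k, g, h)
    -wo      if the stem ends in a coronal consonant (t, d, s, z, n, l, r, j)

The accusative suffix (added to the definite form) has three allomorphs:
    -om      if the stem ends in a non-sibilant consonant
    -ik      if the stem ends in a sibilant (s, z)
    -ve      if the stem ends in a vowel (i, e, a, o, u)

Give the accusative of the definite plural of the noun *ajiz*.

Since the final consonant of *ajiz* is /z/ (voiced), it takes -el, giving *ajizel*.
The final consonant of the plural form *ajizel* is /l/, which is coronal, so the definite suffix is -wo, giving *ajizelwo*.
The final sound of the definite form *ajizelwo* is /o/, which is a vowel, so the accusative suffix is -ve, giving *ajizelwove*.

ajizelwove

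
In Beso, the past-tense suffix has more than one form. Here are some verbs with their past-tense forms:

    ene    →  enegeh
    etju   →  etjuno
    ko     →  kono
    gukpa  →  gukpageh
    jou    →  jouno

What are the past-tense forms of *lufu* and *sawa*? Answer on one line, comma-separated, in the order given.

The alternation tracks the last vowel of the stem — -no when the last vowel of the stem is a rounded vowel (*etju*, *ko*, *jou*); -geh when the last vowel of the stem is an unrounded vowel (*ene*, *gukpa*).
*lufu*: last vowel = /u/, a rounded vowel → -no → *lufuno*.
Since the last vowel of *sawa* is /a/ (an unrounded vowel), it takes -geh, giving *sawageh*.

lufuno, sawageh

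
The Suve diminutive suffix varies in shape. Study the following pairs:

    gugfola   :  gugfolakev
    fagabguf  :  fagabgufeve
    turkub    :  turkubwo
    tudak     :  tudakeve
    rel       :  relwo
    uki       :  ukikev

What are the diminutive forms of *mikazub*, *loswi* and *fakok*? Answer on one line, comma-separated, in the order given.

The pattern is voicing of the final sound: -eve when the stem ends in a voiceless consonant (*fagabguf*, *tudak*); -wo when the stem ends in a voiced consonant (*turkub*, *rel*); -kev when the stem ends in a vowel (*gugfola*, *uki*).
*mikazub* — final sound /b/ (a voiced consonant) → -wo → *mikazubwo*.
*loswi*: final sound = /i/, a vowel → -kev → *loswikev*.
Since the final sound of *fakok* is /k/ (a voiceless consonant), it takes -eve, giving *fakokeve*.

mikazubwo, loswikev, fakokeve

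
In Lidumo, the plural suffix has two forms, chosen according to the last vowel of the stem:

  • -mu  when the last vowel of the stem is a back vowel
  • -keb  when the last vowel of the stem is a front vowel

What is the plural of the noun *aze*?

The last vowel of *aze* is /e/, which is a front vowel, so the suffix is -keb, giving *azekeb*.

azekeb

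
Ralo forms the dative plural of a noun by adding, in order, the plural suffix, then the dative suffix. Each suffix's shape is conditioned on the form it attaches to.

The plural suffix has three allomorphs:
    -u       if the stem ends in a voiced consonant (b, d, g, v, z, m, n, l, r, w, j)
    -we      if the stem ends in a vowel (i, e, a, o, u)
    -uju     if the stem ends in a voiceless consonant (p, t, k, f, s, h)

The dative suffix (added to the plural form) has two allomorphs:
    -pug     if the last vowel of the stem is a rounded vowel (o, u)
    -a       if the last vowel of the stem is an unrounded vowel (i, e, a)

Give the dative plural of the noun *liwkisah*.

liwkisahujupug

The final sound of *liwkisah* is /h/, which is a voiceless consonant, so the plural suffix is -uju, giving *liwkisahuju*.
Since the last vowel of the plural form *liwkisahuju* is /u/ (a rounded vowel), it takes -pug, giving *liwkisahujupug*.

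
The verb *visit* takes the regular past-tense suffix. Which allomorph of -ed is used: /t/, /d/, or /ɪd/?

The stem *visit* ends in /t/ or /d/.
The -ed suffix is realized as /ɪd/ after /t, d/; as /t/ after other voiceless consonants; and as /d/ after other voiced sounds.
So -ed on *visit* is pronounced /ɪd/.

/ɪd/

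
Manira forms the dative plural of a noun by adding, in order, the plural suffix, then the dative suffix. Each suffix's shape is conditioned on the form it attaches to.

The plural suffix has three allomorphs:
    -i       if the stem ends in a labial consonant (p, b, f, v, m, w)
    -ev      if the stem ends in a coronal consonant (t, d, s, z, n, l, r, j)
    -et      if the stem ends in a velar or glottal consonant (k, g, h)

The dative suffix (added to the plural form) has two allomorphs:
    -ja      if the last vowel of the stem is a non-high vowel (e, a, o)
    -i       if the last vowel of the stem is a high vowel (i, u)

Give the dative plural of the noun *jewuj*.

*jewuj* — final consonant /j/ (coronal) → -ev → *jewujev*.
The plural form *jewujev*: last vowel = /e/, a non-high vowel → -ja → *jewujevja*.

jewujevja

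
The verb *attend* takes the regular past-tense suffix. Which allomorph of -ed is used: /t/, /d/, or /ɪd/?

/ɪd/

The stem *attend* ends in /t/ or /d/.
The -ed suffix is realized as /ɪd/ after /t, d/; as /t/ after other voiceless consonants; and as /d/ after other voiced sounds.
So -ed on *attend* is pronounced /ɪd/.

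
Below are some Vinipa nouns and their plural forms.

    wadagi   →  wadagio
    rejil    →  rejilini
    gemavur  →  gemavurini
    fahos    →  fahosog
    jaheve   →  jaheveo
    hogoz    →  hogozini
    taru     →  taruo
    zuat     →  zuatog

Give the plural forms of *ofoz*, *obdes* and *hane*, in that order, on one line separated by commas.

ofozini, obdesog, haneo

The alternation tracks the final sound of the stem — -og when the stem ends in a voiceless consonant (*fahos*, *zuat*); -ini when the stem ends in a voiced consonant (*rejil*, *gemavur*, *hogoz*); -o when the stem ends in a vowel (*wadagi*, *jaheve*, *taru*).
Since the final sound of *ofoz* is /z/ (a voiced consonant), it takes -ini, giving *ofozini*.
*obdes* — final sound /s/ (a voiceless consonant) → -og → *obdesog*.
*hane* — final sound /e/ (a vowel) → -o → *haneo*.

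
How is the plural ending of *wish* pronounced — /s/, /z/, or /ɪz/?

The stem *wish* ends in a sibilant (/s, z, ʃ, ʒ, tʃ, dʒ/).
The plural suffix surfaces as /ɪz/ after sibilants, /s/ after other voiceless consonants, and /z/ after other voiced sounds.
So the plural -s on *wish* is pronounced /ɪz/.

/ɪz/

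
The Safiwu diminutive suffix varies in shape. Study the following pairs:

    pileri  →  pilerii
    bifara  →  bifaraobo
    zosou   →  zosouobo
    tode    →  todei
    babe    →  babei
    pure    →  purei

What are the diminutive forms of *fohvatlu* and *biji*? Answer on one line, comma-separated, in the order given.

The suffix is conditioned by the last vowel: -i when the last vowel of the stem is a front vowel (*pileri*, *tode*, *babe*, *pure*); -obo when the last vowel of the stem is a back vowel (*bifara*, *zosou*).
*fohvatlu*: last vowel = /u/, a back vowel → -obo → *fohvatluobo*.
*biji*: last vowel = /i/, a front vowel → -i → *bijii*.

fohvatluobo, bijii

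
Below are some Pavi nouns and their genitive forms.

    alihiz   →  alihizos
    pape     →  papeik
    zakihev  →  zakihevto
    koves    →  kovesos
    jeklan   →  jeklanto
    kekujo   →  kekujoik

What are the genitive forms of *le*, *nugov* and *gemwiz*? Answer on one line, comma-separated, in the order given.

leik, nugovto, gemwizos

The pattern is sibilance of the final sound: -os when the stem ends in a sibilant (*alihiz*, *koves*); -to when the stem ends in a non-sibilant consonant (*zakihev*, *jeklan*); -ik when the stem ends in a vowel (*pape*, *kekujo*).
Since the final sound of *le* is /e/ (a vowel), it takes -ik, giving *leik*.
*nugov* — final sound /v/ (a non-sibilant consonant) → -to → *nugovto*.
*gemwiz* — final sound /z/ (a sibilant) → -os → *gemwizos*.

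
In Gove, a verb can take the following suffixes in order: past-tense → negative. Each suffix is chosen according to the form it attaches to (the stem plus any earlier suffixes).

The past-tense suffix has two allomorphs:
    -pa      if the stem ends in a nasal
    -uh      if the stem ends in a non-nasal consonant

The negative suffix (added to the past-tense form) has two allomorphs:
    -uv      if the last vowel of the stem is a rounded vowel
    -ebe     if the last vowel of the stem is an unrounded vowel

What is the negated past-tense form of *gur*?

guruhuv

*gur*: final consonant = /r/, non-nasal → -uh → *guruh*.
The past-tense form *guruh*: last vowel = /u/, a rounded vowel → -uv → *guruhuv*.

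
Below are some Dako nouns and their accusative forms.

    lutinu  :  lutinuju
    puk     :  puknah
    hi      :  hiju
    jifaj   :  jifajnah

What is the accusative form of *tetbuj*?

Looking at the final sound of each stem: -nah when the stem ends in a consonant (*puk*, *jifaj*); -ju when the stem ends in a vowel (*lutinu*, *hi*).
*tetbuj*: final sound = /j/, a consonant → -nah → *tetbujnah*.

tetbujnah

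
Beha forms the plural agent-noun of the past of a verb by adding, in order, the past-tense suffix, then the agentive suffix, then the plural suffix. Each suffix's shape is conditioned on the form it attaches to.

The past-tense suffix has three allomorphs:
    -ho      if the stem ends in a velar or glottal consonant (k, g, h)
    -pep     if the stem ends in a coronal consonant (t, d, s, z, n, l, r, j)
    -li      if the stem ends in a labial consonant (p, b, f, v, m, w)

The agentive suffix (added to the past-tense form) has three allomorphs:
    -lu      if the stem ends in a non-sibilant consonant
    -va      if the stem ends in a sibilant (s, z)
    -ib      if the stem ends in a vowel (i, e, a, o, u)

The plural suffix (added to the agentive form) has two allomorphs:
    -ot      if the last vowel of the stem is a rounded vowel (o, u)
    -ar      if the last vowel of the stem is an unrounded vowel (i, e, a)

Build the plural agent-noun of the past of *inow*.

inowliibar

The final consonant of *inow* is /w/, which is labial, so the past-tense suffix is -li, giving *inowli*.
The final sound of the past-tense form *inowli* is /i/, which is a vowel, so the agentive suffix is -ib, giving *inowliib*.
Since the last vowel of the agentive form *inowliib* is /i/ (an unrounded vowel), it takes -ar, giving *inowliibar*.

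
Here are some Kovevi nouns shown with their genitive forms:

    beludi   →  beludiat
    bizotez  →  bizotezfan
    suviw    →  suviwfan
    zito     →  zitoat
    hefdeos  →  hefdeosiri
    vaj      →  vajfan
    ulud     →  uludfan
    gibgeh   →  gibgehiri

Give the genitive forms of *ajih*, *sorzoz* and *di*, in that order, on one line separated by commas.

ajihiri, sorzozfan, diat

The suffix is conditioned by the final sound: -iri when the stem ends in a voiceless consonant (*hefdeos*, *gibgeh*); -fan when the stem ends in a voiced consonant (*bizotez*, *suviw*, *vaj*, *ulud*); -at when the stem ends in a vowel (*beludi*, *zito*).
Since the final sound of *ajih* is /h/ (a voiceless consonant), it takes -iri, giving *ajihiri*.
Since the final sound of *sorzoz* is /z/ (a voiced consonant), it takes -fan, giving *sorzozfan*.
Since the final sound of *di* is /i/ (a vowel), it takes -at, giving *diat*.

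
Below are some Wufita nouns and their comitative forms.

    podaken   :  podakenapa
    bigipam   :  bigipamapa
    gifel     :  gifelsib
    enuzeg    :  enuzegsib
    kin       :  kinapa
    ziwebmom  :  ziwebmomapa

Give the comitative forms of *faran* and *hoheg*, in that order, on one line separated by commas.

faranapa, hohegsib

Looking at the final consonant of each stem: -apa when the stem ends in a nasal (*podaken*, *bigipam*, *kin*, *ziwebmom*); -sib when the stem ends in a non-nasal consonant (*gifel*, *enuzeg*).
*faran* — final consonant /n/ (a nasal) → -apa → *faranapa*.
Since the final consonant of *hoheg* is /g/ (non-nasal), it takes -sib, giving *hohegsib*.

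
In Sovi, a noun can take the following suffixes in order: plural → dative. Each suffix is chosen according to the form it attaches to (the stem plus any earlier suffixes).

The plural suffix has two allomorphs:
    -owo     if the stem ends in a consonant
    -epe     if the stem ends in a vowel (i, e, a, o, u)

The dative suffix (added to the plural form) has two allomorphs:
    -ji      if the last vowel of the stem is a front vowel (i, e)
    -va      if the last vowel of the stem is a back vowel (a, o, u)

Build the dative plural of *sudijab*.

The final sound of *sudijab* is /b/, which is a consonant, so the plural suffix is -owo, giving *sudijabowo*.
The plural form *sudijabowo*: last vowel = /o/, a back vowel → -va → *sudijabowova*.

sudijabowova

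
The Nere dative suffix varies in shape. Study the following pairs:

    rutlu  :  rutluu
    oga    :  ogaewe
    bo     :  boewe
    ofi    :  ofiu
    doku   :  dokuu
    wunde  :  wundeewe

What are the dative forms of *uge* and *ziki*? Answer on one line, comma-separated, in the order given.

ugeewe, zikiu

The pattern is height harmony: -u when the last vowel of the stem is a high vowel (*rutlu*, *ofi*, *doku*); -ewe when the last vowel of the stem is a non-high vowel (*oga*, *bo*, *wunde*).
Since the last vowel of *uge* is /e/ (a non-high vowel), it takes -ewe, giving *ugeewe*.
*ziki* — last vowel /i/ (a high vowel) → -u → *zikiu*.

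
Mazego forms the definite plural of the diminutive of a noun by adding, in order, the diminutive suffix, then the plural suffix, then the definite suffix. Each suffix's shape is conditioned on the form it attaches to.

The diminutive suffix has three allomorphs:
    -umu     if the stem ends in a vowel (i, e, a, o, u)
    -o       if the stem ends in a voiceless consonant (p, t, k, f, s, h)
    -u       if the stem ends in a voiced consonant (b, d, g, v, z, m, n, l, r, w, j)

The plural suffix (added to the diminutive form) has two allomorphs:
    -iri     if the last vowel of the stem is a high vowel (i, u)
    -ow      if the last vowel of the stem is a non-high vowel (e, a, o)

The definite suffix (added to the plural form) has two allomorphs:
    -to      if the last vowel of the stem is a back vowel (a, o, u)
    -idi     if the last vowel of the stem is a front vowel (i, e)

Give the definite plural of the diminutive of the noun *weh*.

wehoowto

Since the final sound of *weh* is /h/ (a voiceless consonant), it takes -o, giving *weho*.
The diminutive form *weho*: last vowel = /o/, a non-high vowel → -ow → *wehoow*.
The last vowel of the plural form *wehoow* is /o/, which is a back vowel, so the definite suffix is -to, giving *wehoowto*.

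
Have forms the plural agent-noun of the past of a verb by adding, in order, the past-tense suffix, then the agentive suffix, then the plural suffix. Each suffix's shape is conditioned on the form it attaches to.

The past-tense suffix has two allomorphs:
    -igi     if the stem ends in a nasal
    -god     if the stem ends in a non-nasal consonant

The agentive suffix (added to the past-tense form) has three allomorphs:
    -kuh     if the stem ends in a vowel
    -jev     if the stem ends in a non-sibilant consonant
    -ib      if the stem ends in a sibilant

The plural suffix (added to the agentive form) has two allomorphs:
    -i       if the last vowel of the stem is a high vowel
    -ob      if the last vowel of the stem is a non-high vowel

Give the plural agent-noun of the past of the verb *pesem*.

pesemigikuhi

*pesem* — final consonant /m/ (a nasal) → -igi → *pesemigi*.
Since the final sound of the past-tense form *pesemigi* is /i/ (a vowel), it takes -kuh, giving *pesemigikuh*.
The agentive form *pesemigikuh* — last vowel /u/ (a high vowel) → -i → *pesemigikuhi*.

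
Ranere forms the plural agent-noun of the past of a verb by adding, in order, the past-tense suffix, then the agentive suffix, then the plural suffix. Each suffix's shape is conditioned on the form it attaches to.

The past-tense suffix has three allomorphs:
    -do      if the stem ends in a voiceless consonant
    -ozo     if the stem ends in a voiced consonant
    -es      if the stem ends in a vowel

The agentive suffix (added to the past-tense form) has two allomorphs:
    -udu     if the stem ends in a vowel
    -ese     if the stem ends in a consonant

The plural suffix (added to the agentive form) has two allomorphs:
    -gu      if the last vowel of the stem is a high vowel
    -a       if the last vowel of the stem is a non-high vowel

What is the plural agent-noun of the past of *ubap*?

ubapdoudugu

*ubap* — final sound /p/ (a voiceless consonant) → -do → *ubapdo*.
Since the final sound of the past-tense form *ubapdo* is /o/ (a vowel), it takes -udu, giving *ubapdoudu*.
The agentive form *ubapdoudu* — last vowel /u/ (a high vowel) → -gu → *ubapdoudugu*.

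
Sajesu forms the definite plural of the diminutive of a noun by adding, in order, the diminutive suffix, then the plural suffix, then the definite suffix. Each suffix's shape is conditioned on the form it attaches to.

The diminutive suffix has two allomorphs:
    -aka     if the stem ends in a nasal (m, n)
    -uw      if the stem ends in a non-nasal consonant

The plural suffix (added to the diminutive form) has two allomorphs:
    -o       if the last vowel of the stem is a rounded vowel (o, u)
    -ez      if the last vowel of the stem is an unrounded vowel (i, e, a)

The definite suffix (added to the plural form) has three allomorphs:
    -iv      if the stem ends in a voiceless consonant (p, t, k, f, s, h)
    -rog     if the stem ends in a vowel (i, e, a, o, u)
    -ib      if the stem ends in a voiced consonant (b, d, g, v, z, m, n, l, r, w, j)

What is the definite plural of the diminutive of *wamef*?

*wamef* — final consonant /f/ (non-nasal) → -uw → *wamefuw*.
The last vowel of the diminutive form *wamefuw* is /u/, which is a rounded vowel, so the plural suffix is -o, giving *wamefuwo*.
The plural form *wamefuwo* — final sound /o/ (a vowel) → -rog → *wamefuworog*.

wamefuworog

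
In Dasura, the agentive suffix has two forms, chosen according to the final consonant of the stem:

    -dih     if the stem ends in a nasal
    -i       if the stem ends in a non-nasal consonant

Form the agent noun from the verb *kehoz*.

Since the final consonant of *kehoz* is /z/ (non-nasal), it takes -i, giving *kehozi*.

kehozi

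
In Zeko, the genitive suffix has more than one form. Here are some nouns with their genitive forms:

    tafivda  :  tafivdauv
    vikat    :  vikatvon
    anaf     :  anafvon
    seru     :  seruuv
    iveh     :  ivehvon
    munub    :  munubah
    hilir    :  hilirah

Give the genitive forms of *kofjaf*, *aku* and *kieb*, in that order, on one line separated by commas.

kofjafvon, akuuv, kiebah

The pattern is voicing of the final sound: -von when the stem ends in a voiceless consonant (*vikat*, *anaf*, *iveh*); -ah when the stem ends in a voiced consonant (*munub*, *hilir*); -uv when the stem ends in a vowel (*tafivda*, *seru*).
*kofjaf* — final sound /f/ (a voiceless consonant) → -von → *kofjafvon*.
*aku* — final sound /u/ (a vowel) → -uv → *akuuv*.
*kieb*: final sound = /b/, a voiced consonant → -ah → *kiebah*.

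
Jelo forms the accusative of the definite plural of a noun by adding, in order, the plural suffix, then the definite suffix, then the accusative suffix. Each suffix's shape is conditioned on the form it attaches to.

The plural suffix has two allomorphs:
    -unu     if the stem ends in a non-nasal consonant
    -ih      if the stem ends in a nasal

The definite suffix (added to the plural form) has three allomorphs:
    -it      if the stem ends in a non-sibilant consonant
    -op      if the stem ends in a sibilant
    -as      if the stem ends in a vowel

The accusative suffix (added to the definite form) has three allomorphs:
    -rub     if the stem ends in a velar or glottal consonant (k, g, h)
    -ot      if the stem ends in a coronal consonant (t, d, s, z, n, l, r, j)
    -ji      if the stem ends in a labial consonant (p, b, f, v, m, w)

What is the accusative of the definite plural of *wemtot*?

*wemtot* — final consonant /t/ (non-nasal) → -unu → *wemtotunu*.
The plural form *wemtotunu*: final sound = /u/, a vowel → -as → *wemtotunuas*.
The final consonant of the definite form *wemtotunuas* is /s/, which is coronal, so the accusative suffix is -ot, giving *wemtotunuasot*.

wemtotunuasot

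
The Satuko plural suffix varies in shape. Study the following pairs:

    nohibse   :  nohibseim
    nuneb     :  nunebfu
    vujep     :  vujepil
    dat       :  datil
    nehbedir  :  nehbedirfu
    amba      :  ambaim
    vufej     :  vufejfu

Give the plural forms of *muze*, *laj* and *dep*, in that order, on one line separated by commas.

muzeim, lajfu, depil

The pattern is voicing of the final sound: -il when the stem ends in a voiceless consonant (*vujep*, *dat*); -fu when the stem ends in a voiced consonant (*nuneb*, *nehbedir*, *vufej*); -im when the stem ends in a vowel (*nohibse*, *amba*).
The final sound of *muze* is /e/, which is a vowel, so the suffix is -im, giving *muzeim*.
The final sound of *laj* is /j/, which is a voiced consonant, so the suffix is -fu, giving *lajfu*.
Since the final sound of *dep* is /p/ (a voiceless consonant), it takes -il, giving *depil*.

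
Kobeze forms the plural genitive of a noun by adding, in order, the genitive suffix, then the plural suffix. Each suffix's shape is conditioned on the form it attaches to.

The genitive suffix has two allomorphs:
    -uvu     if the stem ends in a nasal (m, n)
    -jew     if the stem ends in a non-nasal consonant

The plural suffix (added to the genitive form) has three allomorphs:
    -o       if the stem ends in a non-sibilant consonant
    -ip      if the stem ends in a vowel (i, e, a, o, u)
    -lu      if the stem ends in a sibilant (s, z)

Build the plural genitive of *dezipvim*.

The final consonant of *dezipvim* is /m/, which is a nasal, so the genitive suffix is -uvu, giving *dezipvimuvu*.
Since the final sound of the genitive form *dezipvimuvu* is /u/ (a vowel), it takes -ip, giving *dezipvimuvuip*.

dezipvimuvuip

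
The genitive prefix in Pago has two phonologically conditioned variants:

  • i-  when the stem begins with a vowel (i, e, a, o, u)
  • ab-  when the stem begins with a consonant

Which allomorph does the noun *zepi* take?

ab-

*zepi*: first sound = /z/, a consonant → ab-.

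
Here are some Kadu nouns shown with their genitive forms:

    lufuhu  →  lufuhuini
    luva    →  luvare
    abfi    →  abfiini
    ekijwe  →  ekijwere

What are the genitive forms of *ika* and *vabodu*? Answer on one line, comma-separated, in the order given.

ikare, vaboduini

The alternation tracks the last vowel of the stem — -ini when the last vowel of the stem is a high vowel (*lufuhu*, *abfi*); -re when the last vowel of the stem is a non-high vowel (*luva*, *ekijwe*).
The last vowel of *ika* is /a/, which is a non-high vowel, so the suffix is -re, giving *ikare*.
The last vowel of *vabodu* is /u/, which is a high vowel, so the suffix is -ini, giving *vaboduini*.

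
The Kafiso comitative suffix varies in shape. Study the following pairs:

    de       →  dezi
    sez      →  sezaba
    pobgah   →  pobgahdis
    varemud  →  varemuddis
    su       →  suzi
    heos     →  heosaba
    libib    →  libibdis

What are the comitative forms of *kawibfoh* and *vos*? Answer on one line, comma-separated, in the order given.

The pattern is sibilance of the final sound: -aba when the stem ends in a sibilant (*sez*, *heos*); -dis when the stem ends in a non-sibilant consonant (*pobgah*, *varemud*, *libib*); -zi when the stem ends in a vowel (*de*, *su*).
*kawibfoh*: final sound = /h/, a non-sibilant consonant → -dis → *kawibfohdis*.
Since the final sound of *vos* is /s/ (a sibilant), it takes -aba, giving *vosaba*.

kawibfohdis, vosaba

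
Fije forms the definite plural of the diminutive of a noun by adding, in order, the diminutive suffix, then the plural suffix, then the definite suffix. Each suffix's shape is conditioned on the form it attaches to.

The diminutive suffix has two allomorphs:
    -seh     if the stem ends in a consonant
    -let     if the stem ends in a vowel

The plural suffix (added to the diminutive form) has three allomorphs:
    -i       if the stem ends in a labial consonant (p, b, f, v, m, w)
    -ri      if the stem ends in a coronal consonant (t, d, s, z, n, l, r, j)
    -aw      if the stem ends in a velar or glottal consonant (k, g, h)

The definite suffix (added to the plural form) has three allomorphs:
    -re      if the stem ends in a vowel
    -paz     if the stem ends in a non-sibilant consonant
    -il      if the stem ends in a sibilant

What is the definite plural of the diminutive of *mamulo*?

mamuloletrire

Since the final sound of *mamulo* is /o/ (a vowel), it takes -let, giving *mamulolet*.
The diminutive form *mamulolet*: final consonant = /t/, coronal → -ri → *mamuloletri*.
The plural form *mamuloletri*: final sound = /i/, a vowel → -re → *mamuloletrire*.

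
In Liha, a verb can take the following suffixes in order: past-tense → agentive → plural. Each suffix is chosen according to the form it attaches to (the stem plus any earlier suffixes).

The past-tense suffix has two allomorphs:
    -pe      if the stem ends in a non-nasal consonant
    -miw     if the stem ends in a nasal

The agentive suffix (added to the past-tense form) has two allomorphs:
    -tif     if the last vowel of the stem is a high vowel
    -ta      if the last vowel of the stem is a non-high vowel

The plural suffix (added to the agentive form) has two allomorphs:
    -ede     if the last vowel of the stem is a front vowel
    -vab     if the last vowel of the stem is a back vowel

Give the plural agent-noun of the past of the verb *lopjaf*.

lopjafpetavab

The final consonant of *lopjaf* is /f/, which is non-nasal, so the past-tense suffix is -pe, giving *lopjafpe*.
Since the last vowel of the past-tense form *lopjafpe* is /e/ (a non-high vowel), it takes -ta, giving *lopjafpeta*.
Since the last vowel of the agentive form *lopjafpeta* is /a/ (a back vowel), it takes -vab, giving *lopjafpetavab*.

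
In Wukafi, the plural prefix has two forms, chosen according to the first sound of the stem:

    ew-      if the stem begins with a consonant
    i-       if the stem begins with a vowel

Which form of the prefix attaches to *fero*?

ew-

*fero*: first sound = /f/, a consonant → ew-.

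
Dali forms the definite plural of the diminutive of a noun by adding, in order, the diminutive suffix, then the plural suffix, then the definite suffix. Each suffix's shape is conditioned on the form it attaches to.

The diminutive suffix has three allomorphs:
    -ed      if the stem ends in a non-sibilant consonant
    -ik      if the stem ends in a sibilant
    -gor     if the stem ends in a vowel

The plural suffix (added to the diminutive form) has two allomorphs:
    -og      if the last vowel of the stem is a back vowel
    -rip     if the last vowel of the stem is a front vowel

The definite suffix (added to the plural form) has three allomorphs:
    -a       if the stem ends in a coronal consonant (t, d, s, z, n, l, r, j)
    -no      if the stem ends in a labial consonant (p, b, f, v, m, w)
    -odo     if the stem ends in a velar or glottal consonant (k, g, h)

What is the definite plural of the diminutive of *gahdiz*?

gahdizikripno

*gahdiz*: final sound = /z/, a sibilant → -ik → *gahdizik*.
The diminutive form *gahdizik*: last vowel = /i/, a front vowel → -rip → *gahdizikrip*.
The final consonant of the plural form *gahdizikrip* is /p/, which is labial, so the definite suffix is -no, giving *gahdizikripno*.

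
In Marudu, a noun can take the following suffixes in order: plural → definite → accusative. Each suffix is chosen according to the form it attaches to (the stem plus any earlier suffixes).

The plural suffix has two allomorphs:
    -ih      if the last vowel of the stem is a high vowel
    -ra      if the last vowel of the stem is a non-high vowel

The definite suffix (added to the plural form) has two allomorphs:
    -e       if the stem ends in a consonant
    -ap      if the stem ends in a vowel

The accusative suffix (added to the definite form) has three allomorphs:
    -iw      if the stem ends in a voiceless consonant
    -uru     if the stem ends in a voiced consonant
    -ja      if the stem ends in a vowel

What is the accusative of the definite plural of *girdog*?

girdograapiw

Since the last vowel of *girdog* is /o/ (a non-high vowel), it takes -ra, giving *girdogra*.
Since the final sound of the plural form *girdogra* is /a/ (a vowel), it takes -ap, giving *girdograap*.
The final sound of the definite form *girdograap* is /p/, which is a voiceless consonant, so the accusative suffix is -iw, giving *girdograapiw*.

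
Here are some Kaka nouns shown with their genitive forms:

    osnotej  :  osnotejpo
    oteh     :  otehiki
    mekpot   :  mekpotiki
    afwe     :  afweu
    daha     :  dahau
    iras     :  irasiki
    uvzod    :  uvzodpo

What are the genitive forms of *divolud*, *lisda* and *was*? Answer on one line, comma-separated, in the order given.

The pattern is voicing of the final sound: -iki when the stem ends in a voiceless consonant (*oteh*, *mekpot*, *iras*); -po when the stem ends in a voiced consonant (*osnotej*, *uvzod*); -u when the stem ends in a vowel (*afwe*, *daha*).
The final sound of *divolud* is /d/, which is a voiced consonant, so the suffix is -po, giving *divoludpo*.
Since the final sound of *lisda* is /a/ (a vowel), it takes -u, giving *lisdau*.
*was* — final sound /s/ (a voiceless consonant) → -iki → *wasiki*.

divoludpo, lisdau, wasiki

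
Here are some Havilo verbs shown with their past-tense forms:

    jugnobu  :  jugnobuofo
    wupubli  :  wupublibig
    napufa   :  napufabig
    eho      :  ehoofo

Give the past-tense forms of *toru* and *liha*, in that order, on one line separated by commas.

The suffix is conditioned by the last vowel: -ofo when the last vowel of the stem is a rounded vowel (*jugnobu*, *eho*); -big when the last vowel of the stem is an unrounded vowel (*wupubli*, *napufa*).
The last vowel of *toru* is /u/, which is a rounded vowel, so the suffix is -ofo, giving *toruofo*.
*liha* — last vowel /a/ (an unrounded vowel) → -big → *lihabig*.

toruofo, lihabig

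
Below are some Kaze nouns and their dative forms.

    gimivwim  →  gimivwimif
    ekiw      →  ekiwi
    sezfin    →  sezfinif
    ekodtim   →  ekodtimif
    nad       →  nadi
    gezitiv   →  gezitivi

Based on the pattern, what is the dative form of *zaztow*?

zaztowi

The alternation tracks the final consonant of the stem — -if when the stem ends in a nasal (*gimivwim*, *sezfin*, *ekodtim*); -i when the stem ends in a non-nasal consonant (*ekiw*, *nad*, *gezitiv*).
Since the final consonant of *zaztow* is /w/ (non-nasal), it takes -i, giving *zaztowi*.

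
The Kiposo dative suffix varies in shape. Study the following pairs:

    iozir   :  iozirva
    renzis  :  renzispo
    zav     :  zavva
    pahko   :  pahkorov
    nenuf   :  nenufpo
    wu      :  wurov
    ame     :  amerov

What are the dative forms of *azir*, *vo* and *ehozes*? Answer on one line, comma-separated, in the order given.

azirva, vorov, ehozespo

The pattern is voicing of the final sound: -po when the stem ends in a voiceless consonant (*renzis*, *nenuf*); -va when the stem ends in a voiced consonant (*iozir*, *zav*); -rov when the stem ends in a vowel (*pahko*, *wu*, *ame*).
Since the final sound of *azir* is /r/ (a voiced consonant), it takes -va, giving *azirva*.
*vo*: final sound = /o/, a vowel → -rov → *vorov*.
*ehozes*: final sound = /s/, a voiceless consonant → -po → *ehozespo*.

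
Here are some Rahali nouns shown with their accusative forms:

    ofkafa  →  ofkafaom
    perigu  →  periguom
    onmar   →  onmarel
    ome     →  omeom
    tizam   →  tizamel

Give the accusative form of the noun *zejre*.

Looking at the final sound of each stem: -el when the stem ends in a consonant (*onmar*, *tizam*); -om when the stem ends in a vowel (*ofkafa*, *perigu*, *ome*).
Since the final sound of *zejre* is /e/ (a vowel), it takes -om, giving *zejreom*.

zejreom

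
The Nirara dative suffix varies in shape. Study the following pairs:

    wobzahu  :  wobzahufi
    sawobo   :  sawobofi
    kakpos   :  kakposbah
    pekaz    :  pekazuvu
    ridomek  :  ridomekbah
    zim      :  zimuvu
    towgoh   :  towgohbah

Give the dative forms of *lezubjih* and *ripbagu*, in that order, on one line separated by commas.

Looking at the final sound of each stem: -bah when the stem ends in a voiceless consonant (*kakpos*, *ridomek*, *towgoh*); -uvu when the stem ends in a voiced consonant (*pekaz*, *zim*); -fi when the stem ends in a vowel (*wobzahu*, *sawobo*).
Since the final sound of *lezubjih* is /h/ (a voiceless consonant), it takes -bah, giving *lezubjihbah*.
*ripbagu* — final sound /u/ (a vowel) → -fi → *ripbagufi*.

lezubjihbah, ripbagufi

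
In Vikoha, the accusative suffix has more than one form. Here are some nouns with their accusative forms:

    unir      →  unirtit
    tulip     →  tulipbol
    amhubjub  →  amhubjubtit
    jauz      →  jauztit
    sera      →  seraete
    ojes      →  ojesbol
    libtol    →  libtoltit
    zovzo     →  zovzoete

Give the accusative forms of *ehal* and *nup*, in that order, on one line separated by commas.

ehaltit, nupbol

The suffix is conditioned by the final sound: -bol when the stem ends in a voiceless consonant (*tulip*, *ojes*); -tit when the stem ends in a voiced consonant (*unir*, *amhubjub*, *jauz*, *libtol*); -ete when the stem ends in a vowel (*sera*, *zovzo*).
*ehal* — final sound /l/ (a voiced consonant) → -tit → *ehaltit*.
*nup* — final sound /p/ (a voiceless consonant) → -bol → *nupbol*.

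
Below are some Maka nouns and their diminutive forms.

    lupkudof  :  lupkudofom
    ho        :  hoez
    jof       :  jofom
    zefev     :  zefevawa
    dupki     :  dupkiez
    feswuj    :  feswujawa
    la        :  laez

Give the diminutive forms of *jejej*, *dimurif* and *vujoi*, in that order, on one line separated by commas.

jejejawa, dimurifom, vujoiez

Looking at the final sound of each stem: -om when the stem ends in a voiceless consonant (*lupkudof*, *jof*); -awa when the stem ends in a voiced consonant (*zefev*, *feswuj*); -ez when the stem ends in a vowel (*ho*, *dupki*, *la*).
*jejej* — final sound /j/ (a voiced consonant) → -awa → *jejejawa*.
*dimurif*: final sound = /f/, a voiceless consonant → -om → *dimurifom*.
The final sound of *vujoi* is /i/, which is a vowel, so the suffix is -ez, giving *vujoiez*.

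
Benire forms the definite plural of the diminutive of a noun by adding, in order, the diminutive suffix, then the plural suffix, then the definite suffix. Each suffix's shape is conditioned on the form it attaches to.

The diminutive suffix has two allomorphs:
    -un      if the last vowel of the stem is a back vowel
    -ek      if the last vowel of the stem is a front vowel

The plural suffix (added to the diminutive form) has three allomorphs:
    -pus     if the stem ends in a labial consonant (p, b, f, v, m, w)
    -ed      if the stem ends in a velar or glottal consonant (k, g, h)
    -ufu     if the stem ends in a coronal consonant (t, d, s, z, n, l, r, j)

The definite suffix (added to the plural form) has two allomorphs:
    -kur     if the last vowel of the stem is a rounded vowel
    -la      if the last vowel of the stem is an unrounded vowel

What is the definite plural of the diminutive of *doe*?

doeekedla

Since the last vowel of *doe* is /e/ (a front vowel), it takes -ek, giving *doeek*.
The diminutive form *doeek* — final consonant /k/ (velar/glottal) → -ed → *doeeked*.
The last vowel of the plural form *doeeked* is /e/, which is an unrounded vowel, so the definite suffix is -la, giving *doeekedla*.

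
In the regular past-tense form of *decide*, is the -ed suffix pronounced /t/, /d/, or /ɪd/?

/ɪd/

The stem *decide* ends in /t/ or /d/.
The -ed suffix is realized as /ɪd/ after /t, d/; as /t/ after other voiceless consonants; and as /d/ after other voiced sounds.
So -ed on *decide* is pronounced /ɪd/.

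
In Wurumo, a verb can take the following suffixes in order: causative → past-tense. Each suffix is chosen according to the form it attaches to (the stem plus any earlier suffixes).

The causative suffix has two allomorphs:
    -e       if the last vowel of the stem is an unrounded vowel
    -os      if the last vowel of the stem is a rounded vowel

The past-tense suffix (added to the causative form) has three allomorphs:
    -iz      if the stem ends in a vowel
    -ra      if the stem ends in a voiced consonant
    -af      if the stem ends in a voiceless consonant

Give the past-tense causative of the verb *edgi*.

The last vowel of *edgi* is /i/, which is an unrounded vowel, so the causative suffix is -e, giving *edgie*.
The final sound of the causative form *edgie* is /e/, which is a vowel, so the past-tense suffix is -iz, giving *edgieiz*.

edgieiz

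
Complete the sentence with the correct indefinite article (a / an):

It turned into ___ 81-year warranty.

The indefinite article is chosen by the initial *sound* of the following word, not its spelling.
The number *81* is spoken "eighty-…", beginning with /ˈeɪti/ — a vowel sound.
So the article is *an*: It turned into an 81-year warranty.

an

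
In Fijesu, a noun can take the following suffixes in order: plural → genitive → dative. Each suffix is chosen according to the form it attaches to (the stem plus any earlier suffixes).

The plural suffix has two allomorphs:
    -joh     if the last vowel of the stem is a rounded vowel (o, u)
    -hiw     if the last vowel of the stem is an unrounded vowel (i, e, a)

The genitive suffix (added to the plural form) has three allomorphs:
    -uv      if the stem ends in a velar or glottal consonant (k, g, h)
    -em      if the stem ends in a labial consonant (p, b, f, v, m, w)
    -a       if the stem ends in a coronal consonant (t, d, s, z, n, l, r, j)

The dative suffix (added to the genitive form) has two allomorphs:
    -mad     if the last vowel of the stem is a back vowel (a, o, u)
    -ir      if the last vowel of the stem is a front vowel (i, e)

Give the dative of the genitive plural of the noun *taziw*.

*taziw*: last vowel = /i/, an unrounded vowel → -hiw → *taziwhiw*.
The plural form *taziwhiw*: final consonant = /w/, labial → -em → *taziwhiwem*.
The genitive form *taziwhiwem*: last vowel = /e/, a front vowel → -ir → *taziwhiwemir*.

taziwhiwemir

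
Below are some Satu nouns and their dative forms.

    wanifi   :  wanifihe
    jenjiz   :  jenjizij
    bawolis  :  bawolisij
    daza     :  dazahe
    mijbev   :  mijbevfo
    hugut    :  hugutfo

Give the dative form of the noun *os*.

The suffix is conditioned by the final sound: -ij when the stem ends in a sibilant (*jenjiz*, *bawolis*); -fo when the stem ends in a non-sibilant consonant (*mijbev*, *hugut*); -he when the stem ends in a vowel (*wanifi*, *daza*).
*os*: final sound = /s/, a sibilant → -ij → *osij*.

osij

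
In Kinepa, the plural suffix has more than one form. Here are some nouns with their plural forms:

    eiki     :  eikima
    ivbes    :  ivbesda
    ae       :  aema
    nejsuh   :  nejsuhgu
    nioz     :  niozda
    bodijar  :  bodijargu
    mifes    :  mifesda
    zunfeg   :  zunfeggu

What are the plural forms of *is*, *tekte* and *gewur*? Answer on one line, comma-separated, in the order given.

The alternation tracks the final sound of the stem — -da when the stem ends in a sibilant (*ivbes*, *nioz*, *mifes*); -gu when the stem ends in a non-sibilant consonant (*nejsuh*, *bodijar*, *zunfeg*); -ma when the stem ends in a vowel (*eiki*, *ae*).
Since the final sound of *is* is /s/ (a sibilant), it takes -da, giving *isda*.
Since the final sound of *tekte* is /e/ (a vowel), it takes -ma, giving *tektema*.
Since the final sound of *gewur* is /r/ (a non-sibilant consonant), it takes -gu, giving *gewurgu*.

isda, tektema, gewurgu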